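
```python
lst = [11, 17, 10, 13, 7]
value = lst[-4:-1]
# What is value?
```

lst has length 5. The slice lst[-4:-1] selects indices [1, 2, 3] (1->17, 2->10, 3->13), giving [17, 10, 13].

[17, 10, 13]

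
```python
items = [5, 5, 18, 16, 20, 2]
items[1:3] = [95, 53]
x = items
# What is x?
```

items starts as [5, 5, 18, 16, 20, 2] (length 6). The slice items[1:3] covers indices [1, 2] with values [5, 18]. Replacing that slice with [95, 53] (same length) produces [5, 95, 53, 16, 20, 2].

[5, 95, 53, 16, 20, 2]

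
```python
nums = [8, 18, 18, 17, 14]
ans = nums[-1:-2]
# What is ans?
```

nums has length 5. The slice nums[-1:-2] resolves to an empty index range, so the result is [].

[]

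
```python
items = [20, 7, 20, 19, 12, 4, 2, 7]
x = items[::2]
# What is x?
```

items has length 8. The slice items[::2] selects indices [0, 2, 4, 6] (0->20, 2->20, 4->12, 6->2), giving [20, 20, 12, 2].

[20, 20, 12, 2]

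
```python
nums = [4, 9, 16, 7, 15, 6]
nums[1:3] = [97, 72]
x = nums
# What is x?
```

nums starts as [4, 9, 16, 7, 15, 6] (length 6). The slice nums[1:3] covers indices [1, 2] with values [9, 16]. Replacing that slice with [97, 72] (same length) produces [4, 97, 72, 7, 15, 6].

[4, 97, 72, 7, 15, 6]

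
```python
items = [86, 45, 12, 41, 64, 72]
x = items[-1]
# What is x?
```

items has length 6. Negative index -1 maps to positive index 6 + (-1) = 5. items[5] = 72.

72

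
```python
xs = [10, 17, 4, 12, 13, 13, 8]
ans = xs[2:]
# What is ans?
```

xs has length 7. The slice xs[2:] selects indices [2, 3, 4, 5, 6] (2->4, 3->12, 4->13, 5->13, 6->8), giving [4, 12, 13, 13, 8].

[4, 12, 13, 13, 8]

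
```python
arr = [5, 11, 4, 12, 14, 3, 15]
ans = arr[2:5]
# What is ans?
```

arr has length 7. The slice arr[2:5] selects indices [2, 3, 4] (2->4, 3->12, 4->14), giving [4, 12, 14].

[4, 12, 14]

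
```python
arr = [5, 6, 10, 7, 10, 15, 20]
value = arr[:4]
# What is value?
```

arr has length 7. The slice arr[:4] selects indices [0, 1, 2, 3] (0->5, 1->6, 2->10, 3->7), giving [5, 6, 10, 7].

[5, 6, 10, 7]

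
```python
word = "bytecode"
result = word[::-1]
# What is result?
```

word has length 8. The slice word[::-1] selects indices [7, 6, 5, 4, 3, 2, 1, 0] (7->'e', 6->'d', 5->'o', 4->'c', 3->'e', 2->'t', 1->'y', 0->'b'), giving 'edocetyb'.

'edocetyb'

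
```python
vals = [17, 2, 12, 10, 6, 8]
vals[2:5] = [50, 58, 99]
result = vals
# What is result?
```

vals starts as [17, 2, 12, 10, 6, 8] (length 6). The slice vals[2:5] covers indices [2, 3, 4] with values [12, 10, 6]. Replacing that slice with [50, 58, 99] (same length) produces [17, 2, 50, 58, 99, 8].

[17, 2, 50, 58, 99, 8]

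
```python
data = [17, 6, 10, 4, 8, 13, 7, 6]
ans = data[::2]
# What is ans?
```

data has length 8. The slice data[::2] selects indices [0, 2, 4, 6] (0->17, 2->10, 4->8, 6->7), giving [17, 10, 8, 7].

[17, 10, 8, 7]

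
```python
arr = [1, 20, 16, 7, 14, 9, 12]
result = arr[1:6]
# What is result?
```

arr has length 7. The slice arr[1:6] selects indices [1, 2, 3, 4, 5] (1->20, 2->16, 3->7, 4->14, 5->9), giving [20, 16, 7, 14, 9].

[20, 16, 7, 14, 9]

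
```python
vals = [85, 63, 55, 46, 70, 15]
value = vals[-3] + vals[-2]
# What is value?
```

vals has length 6. Negative index -3 maps to positive index 6 + (-3) = 3. vals[3] = 46.
vals has length 6. Negative index -2 maps to positive index 6 + (-2) = 4. vals[4] = 70.
Sum: 46 + 70 = 116.

116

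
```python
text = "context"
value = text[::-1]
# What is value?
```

text has length 7. The slice text[::-1] selects indices [6, 5, 4, 3, 2, 1, 0] (6->'t', 5->'x', 4->'e', 3->'t', 2->'n', 1->'o', 0->'c'), giving 'txetnoc'.

'txetnoc'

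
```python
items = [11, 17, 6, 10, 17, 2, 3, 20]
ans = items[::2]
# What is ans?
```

items has length 8. The slice items[::2] selects indices [0, 2, 4, 6] (0->11, 2->6, 4->17, 6->3), giving [11, 6, 17, 3].

[11, 6, 17, 3]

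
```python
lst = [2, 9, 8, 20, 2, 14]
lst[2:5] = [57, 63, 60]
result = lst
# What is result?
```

lst starts as [2, 9, 8, 20, 2, 14] (length 6). The slice lst[2:5] covers indices [2, 3, 4] with values [8, 20, 2]. Replacing that slice with [57, 63, 60] (same length) produces [2, 9, 57, 63, 60, 14].

[2, 9, 57, 63, 60, 14]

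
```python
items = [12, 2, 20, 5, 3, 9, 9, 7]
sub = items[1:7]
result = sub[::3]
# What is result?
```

items has length 8. The slice items[1:7] selects indices [1, 2, 3, 4, 5, 6] (1->2, 2->20, 3->5, 4->3, 5->9, 6->9), giving [2, 20, 5, 3, 9, 9]. So sub = [2, 20, 5, 3, 9, 9]. sub has length 6. The slice sub[::3] selects indices [0, 3] (0->2, 3->3), giving [2, 3].

[2, 3]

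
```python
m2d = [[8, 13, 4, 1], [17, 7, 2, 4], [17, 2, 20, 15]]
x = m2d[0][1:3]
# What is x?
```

m2d[0] = [8, 13, 4, 1]. m2d[0] has length 4. The slice m2d[0][1:3] selects indices [1, 2] (1->13, 2->4), giving [13, 4].

[13, 4]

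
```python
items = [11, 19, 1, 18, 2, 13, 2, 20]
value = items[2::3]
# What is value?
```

items has length 8. The slice items[2::3] selects indices [2, 5] (2->1, 5->13), giving [1, 13].

[1, 13]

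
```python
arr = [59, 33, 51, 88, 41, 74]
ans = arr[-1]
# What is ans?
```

arr has length 6. Negative index -1 maps to positive index 6 + (-1) = 5. arr[5] = 74.

74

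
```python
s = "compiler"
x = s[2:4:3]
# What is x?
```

s has length 8. The slice s[2:4:3] selects indices [2] (2->'m'), giving 'm'.

'm'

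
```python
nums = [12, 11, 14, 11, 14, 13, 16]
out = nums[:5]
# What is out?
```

nums has length 7. The slice nums[:5] selects indices [0, 1, 2, 3, 4] (0->12, 1->11, 2->14, 3->11, 4->14), giving [12, 11, 14, 11, 14].

[12, 11, 14, 11, 14]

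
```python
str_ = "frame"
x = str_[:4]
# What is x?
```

str_ has length 5. The slice str_[:4] selects indices [0, 1, 2, 3] (0->'f', 1->'r', 2->'a', 3->'m'), giving 'fram'.

'fram'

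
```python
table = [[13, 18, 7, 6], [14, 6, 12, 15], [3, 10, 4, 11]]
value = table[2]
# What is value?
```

table has 3 rows. Row 2 is [3, 10, 4, 11].

[3, 10, 4, 11]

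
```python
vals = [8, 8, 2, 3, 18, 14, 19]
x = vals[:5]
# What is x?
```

vals has length 7. The slice vals[:5] selects indices [0, 1, 2, 3, 4] (0->8, 1->8, 2->2, 3->3, 4->18), giving [8, 8, 2, 3, 18].

[8, 8, 2, 3, 18]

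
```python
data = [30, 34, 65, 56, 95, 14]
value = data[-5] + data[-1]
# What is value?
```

data has length 6. Negative index -5 maps to positive index 6 + (-5) = 1. data[1] = 34.
data has length 6. Negative index -1 maps to positive index 6 + (-1) = 5. data[5] = 14.
Sum: 34 + 14 = 48.

48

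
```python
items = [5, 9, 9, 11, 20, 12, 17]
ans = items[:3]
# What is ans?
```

items has length 7. The slice items[:3] selects indices [0, 1, 2] (0->5, 1->9, 2->9), giving [5, 9, 9].

[5, 9, 9]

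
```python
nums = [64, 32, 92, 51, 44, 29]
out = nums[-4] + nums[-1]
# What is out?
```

nums has length 6. Negative index -4 maps to positive index 6 + (-4) = 2. nums[2] = 92.
nums has length 6. Negative index -1 maps to positive index 6 + (-1) = 5. nums[5] = 29.
Sum: 92 + 29 = 121.

121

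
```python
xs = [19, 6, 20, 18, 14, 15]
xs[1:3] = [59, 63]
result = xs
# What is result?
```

xs starts as [19, 6, 20, 18, 14, 15] (length 6). The slice xs[1:3] covers indices [1, 2] with values [6, 20]. Replacing that slice with [59, 63] (same length) produces [19, 59, 63, 18, 14, 15].

[19, 59, 63, 18, 14, 15]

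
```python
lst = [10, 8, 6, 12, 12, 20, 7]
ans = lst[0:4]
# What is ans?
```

lst has length 7. The slice lst[0:4] selects indices [0, 1, 2, 3] (0->10, 1->8, 2->6, 3->12), giving [10, 8, 6, 12].

[10, 8, 6, 12]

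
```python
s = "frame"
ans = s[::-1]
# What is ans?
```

s has length 5. The slice s[::-1] selects indices [4, 3, 2, 1, 0] (4->'e', 3->'m', 2->'a', 1->'r', 0->'f'), giving 'emarf'.

'emarf'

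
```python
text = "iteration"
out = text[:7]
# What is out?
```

text has length 9. The slice text[:7] selects indices [0, 1, 2, 3, 4, 5, 6] (0->'i', 1->'t', 2->'e', 3->'r', 4->'a', 5->'t', 6->'i'), giving 'iterati'.

'iterati'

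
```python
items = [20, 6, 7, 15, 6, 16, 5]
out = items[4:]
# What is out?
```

items has length 7. The slice items[4:] selects indices [4, 5, 6] (4->6, 5->16, 6->5), giving [6, 16, 5].

[6, 16, 5]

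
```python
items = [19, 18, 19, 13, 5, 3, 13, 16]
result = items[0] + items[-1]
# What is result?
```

items has length 8. items[0] = 19.
items has length 8. Negative index -1 maps to positive index 8 + (-1) = 7. items[7] = 16.
Sum: 19 + 16 = 35.

35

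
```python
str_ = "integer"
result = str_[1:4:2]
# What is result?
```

str_ has length 7. The slice str_[1:4:2] selects indices [1, 3] (1->'n', 3->'e'), giving 'ne'.

'ne'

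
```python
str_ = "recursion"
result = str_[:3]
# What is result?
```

str_ has length 9. The slice str_[:3] selects indices [0, 1, 2] (0->'r', 1->'e', 2->'c'), giving 'rec'.

'rec'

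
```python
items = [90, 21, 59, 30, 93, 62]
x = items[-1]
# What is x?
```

items has length 6. Negative index -1 maps to positive index 6 + (-1) = 5. items[5] = 62.

62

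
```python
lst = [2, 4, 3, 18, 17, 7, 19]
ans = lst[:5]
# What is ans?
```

lst has length 7. The slice lst[:5] selects indices [0, 1, 2, 3, 4] (0->2, 1->4, 2->3, 3->18, 4->17), giving [2, 4, 3, 18, 17].

[2, 4, 3, 18, 17]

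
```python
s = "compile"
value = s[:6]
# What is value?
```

s has length 7. The slice s[:6] selects indices [0, 1, 2, 3, 4, 5] (0->'c', 1->'o', 2->'m', 3->'p', 4->'i', 5->'l'), giving 'compil'.

'compil'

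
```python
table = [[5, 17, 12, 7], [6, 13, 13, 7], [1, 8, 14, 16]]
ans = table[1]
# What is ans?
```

table has 3 rows. Row 1 is [6, 13, 13, 7].

[6, 13, 13, 7]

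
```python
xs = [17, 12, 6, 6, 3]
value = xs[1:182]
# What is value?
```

xs has length 5. The slice xs[1:182] selects indices [1, 2, 3, 4] (1->12, 2->6, 3->6, 4->3), giving [12, 6, 6, 3].

[12, 6, 6, 3]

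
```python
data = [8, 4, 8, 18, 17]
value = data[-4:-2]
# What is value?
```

data has length 5. The slice data[-4:-2] selects indices [1, 2] (1->4, 2->8), giving [4, 8].

[4, 8]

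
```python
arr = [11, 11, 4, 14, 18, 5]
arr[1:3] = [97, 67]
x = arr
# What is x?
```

arr starts as [11, 11, 4, 14, 18, 5] (length 6). The slice arr[1:3] covers indices [1, 2] with values [11, 4]. Replacing that slice with [97, 67] (same length) produces [11, 97, 67, 14, 18, 5].

[11, 97, 67, 14, 18, 5]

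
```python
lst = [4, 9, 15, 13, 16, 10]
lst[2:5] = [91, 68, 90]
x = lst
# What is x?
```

lst starts as [4, 9, 15, 13, 16, 10] (length 6). The slice lst[2:5] covers indices [2, 3, 4] with values [15, 13, 16]. Replacing that slice with [91, 68, 90] (same length) produces [4, 9, 91, 68, 90, 10].

[4, 9, 91, 68, 90, 10]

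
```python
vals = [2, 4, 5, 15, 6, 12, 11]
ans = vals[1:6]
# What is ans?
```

vals has length 7. The slice vals[1:6] selects indices [1, 2, 3, 4, 5] (1->4, 2->5, 3->15, 4->6, 5->12), giving [4, 5, 15, 6, 12].

[4, 5, 15, 6, 12]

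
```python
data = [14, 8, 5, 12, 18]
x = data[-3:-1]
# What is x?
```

data has length 5. The slice data[-3:-1] selects indices [2, 3] (2->5, 3->12), giving [5, 12].

[5, 12]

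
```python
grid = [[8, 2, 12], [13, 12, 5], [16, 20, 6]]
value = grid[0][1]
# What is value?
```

grid[0] = [8, 2, 12]. Taking column 1 of that row yields 2.

2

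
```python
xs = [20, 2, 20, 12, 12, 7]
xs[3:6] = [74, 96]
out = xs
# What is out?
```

xs starts as [20, 2, 20, 12, 12, 7] (length 6). The slice xs[3:6] covers indices [3, 4, 5] with values [12, 12, 7]. Replacing that slice with [74, 96] (different length) produces [20, 2, 20, 74, 96].

[20, 2, 20, 74, 96]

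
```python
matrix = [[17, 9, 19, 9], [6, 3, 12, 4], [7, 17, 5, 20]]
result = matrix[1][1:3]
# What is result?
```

matrix[1] = [6, 3, 12, 4]. matrix[1] has length 4. The slice matrix[1][1:3] selects indices [1, 2] (1->3, 2->12), giving [3, 12].

[3, 12]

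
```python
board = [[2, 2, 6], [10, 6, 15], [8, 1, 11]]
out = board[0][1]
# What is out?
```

board[0] = [2, 2, 6]. Taking column 1 of that row yields 2.

2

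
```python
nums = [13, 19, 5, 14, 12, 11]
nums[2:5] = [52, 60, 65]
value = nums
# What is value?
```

nums starts as [13, 19, 5, 14, 12, 11] (length 6). The slice nums[2:5] covers indices [2, 3, 4] with values [5, 14, 12]. Replacing that slice with [52, 60, 65] (same length) produces [13, 19, 52, 60, 65, 11].

[13, 19, 52, 60, 65, 11]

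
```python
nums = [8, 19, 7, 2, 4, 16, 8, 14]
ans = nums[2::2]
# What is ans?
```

nums has length 8. The slice nums[2::2] selects indices [2, 4, 6] (2->7, 4->4, 6->8), giving [7, 4, 8].

[7, 4, 8]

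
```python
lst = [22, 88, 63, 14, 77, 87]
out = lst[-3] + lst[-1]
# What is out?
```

lst has length 6. Negative index -3 maps to positive index 6 + (-3) = 3. lst[3] = 14.
lst has length 6. Negative index -1 maps to positive index 6 + (-1) = 5. lst[5] = 87.
Sum: 14 + 87 = 101.

101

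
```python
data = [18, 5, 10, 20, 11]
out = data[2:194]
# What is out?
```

data has length 5. The slice data[2:194] selects indices [2, 3, 4] (2->10, 3->20, 4->11), giving [10, 20, 11].

[10, 20, 11]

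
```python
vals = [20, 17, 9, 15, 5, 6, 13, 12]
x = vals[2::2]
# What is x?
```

vals has length 8. The slice vals[2::2] selects indices [2, 4, 6] (2->9, 4->5, 6->13), giving [9, 5, 13].

[9, 5, 13]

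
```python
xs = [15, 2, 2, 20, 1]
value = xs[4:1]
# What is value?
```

xs has length 5. The slice xs[4:1] resolves to an empty index range, so the result is [].

[]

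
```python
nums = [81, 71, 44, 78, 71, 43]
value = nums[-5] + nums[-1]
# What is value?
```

nums has length 6. Negative index -5 maps to positive index 6 + (-5) = 1. nums[1] = 71.
nums has length 6. Negative index -1 maps to positive index 6 + (-1) = 5. nums[5] = 43.
Sum: 71 + 43 = 114.

114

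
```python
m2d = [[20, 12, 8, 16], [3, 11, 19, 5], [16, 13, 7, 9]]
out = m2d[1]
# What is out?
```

m2d has 3 rows. Row 1 is [3, 11, 19, 5].

[3, 11, 19, 5]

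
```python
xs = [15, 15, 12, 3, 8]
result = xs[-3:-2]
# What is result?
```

xs has length 5. The slice xs[-3:-2] selects indices [2] (2->12), giving [12].

[12]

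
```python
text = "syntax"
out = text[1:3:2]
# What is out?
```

text has length 6. The slice text[1:3:2] selects indices [1] (1->'y'), giving 'y'.

'y'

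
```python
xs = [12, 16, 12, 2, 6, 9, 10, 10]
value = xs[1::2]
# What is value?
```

xs has length 8. The slice xs[1::2] selects indices [1, 3, 5, 7] (1->16, 3->2, 5->9, 7->10), giving [16, 2, 9, 10].

[16, 2, 9, 10]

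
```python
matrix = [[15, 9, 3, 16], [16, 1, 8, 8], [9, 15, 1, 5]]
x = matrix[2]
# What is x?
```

matrix has 3 rows. Row 2 is [9, 15, 1, 5].

[9, 15, 1, 5]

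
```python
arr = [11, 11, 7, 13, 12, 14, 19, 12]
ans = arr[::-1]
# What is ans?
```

arr has length 8. The slice arr[::-1] selects indices [7, 6, 5, 4, 3, 2, 1, 0] (7->12, 6->19, 5->14, 4->12, 3->13, 2->7, 1->11, 0->11), giving [12, 19, 14, 12, 13, 7, 11, 11].

[12, 19, 14, 12, 13, 7, 11, 11]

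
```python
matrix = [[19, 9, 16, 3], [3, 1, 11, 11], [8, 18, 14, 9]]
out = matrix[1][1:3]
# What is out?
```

matrix[1] = [3, 1, 11, 11]. matrix[1] has length 4. The slice matrix[1][1:3] selects indices [1, 2] (1->1, 2->11), giving [1, 11].

[1, 11]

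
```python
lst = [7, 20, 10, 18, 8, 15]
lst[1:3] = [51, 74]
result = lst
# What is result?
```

lst starts as [7, 20, 10, 18, 8, 15] (length 6). The slice lst[1:3] covers indices [1, 2] with values [20, 10]. Replacing that slice with [51, 74] (same length) produces [7, 51, 74, 18, 8, 15].

[7, 51, 74, 18, 8, 15]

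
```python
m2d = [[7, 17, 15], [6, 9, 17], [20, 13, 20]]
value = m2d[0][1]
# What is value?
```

m2d[0] = [7, 17, 15]. Taking column 1 of that row yields 17.

17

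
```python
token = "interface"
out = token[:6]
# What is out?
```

token has length 9. The slice token[:6] selects indices [0, 1, 2, 3, 4, 5] (0->'i', 1->'n', 2->'t', 3->'e', 4->'r', 5->'f'), giving 'interf'.

'interf'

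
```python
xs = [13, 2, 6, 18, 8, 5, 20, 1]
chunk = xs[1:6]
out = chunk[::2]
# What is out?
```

xs has length 8. The slice xs[1:6] selects indices [1, 2, 3, 4, 5] (1->2, 2->6, 3->18, 4->8, 5->5), giving [2, 6, 18, 8, 5]. So chunk = [2, 6, 18, 8, 5]. chunk has length 5. The slice chunk[::2] selects indices [0, 2, 4] (0->2, 2->18, 4->5), giving [2, 18, 5].

[2, 18, 5]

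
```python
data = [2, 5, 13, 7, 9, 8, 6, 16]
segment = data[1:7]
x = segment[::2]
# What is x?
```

data has length 8. The slice data[1:7] selects indices [1, 2, 3, 4, 5, 6] (1->5, 2->13, 3->7, 4->9, 5->8, 6->6), giving [5, 13, 7, 9, 8, 6]. So segment = [5, 13, 7, 9, 8, 6]. segment has length 6. The slice segment[::2] selects indices [0, 2, 4] (0->5, 2->7, 4->8), giving [5, 7, 8].

[5, 7, 8]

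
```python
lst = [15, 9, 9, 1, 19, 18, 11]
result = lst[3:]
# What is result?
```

lst has length 7. The slice lst[3:] selects indices [3, 4, 5, 6] (3->1, 4->19, 5->18, 6->11), giving [1, 19, 18, 11].

[1, 19, 18, 11]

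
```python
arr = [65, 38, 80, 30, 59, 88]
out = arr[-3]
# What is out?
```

arr has length 6. Negative index -3 maps to positive index 6 + (-3) = 3. arr[3] = 30.

30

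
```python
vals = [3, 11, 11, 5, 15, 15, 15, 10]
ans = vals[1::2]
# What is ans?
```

vals has length 8. The slice vals[1::2] selects indices [1, 3, 5, 7] (1->11, 3->5, 5->15, 7->10), giving [11, 5, 15, 10].

[11, 5, 15, 10]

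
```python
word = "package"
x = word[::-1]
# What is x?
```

word has length 7. The slice word[::-1] selects indices [6, 5, 4, 3, 2, 1, 0] (6->'e', 5->'g', 4->'a', 3->'k', 2->'c', 1->'a', 0->'p'), giving 'egakcap'.

'egakcap'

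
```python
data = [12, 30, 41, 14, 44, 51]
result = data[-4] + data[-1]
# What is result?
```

data has length 6. Negative index -4 maps to positive index 6 + (-4) = 2. data[2] = 41.
data has length 6. Negative index -1 maps to positive index 6 + (-1) = 5. data[5] = 51.
Sum: 41 + 51 = 92.

92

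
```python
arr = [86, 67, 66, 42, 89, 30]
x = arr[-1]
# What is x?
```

arr has length 6. Negative index -1 maps to positive index 6 + (-1) = 5. arr[5] = 30.

30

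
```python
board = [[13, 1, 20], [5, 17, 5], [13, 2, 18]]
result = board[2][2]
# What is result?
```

board[2] = [13, 2, 18]. Taking column 2 of that row yields 18.

18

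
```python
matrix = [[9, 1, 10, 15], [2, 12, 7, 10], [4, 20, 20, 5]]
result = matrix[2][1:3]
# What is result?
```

matrix[2] = [4, 20, 20, 5]. matrix[2] has length 4. The slice matrix[2][1:3] selects indices [1, 2] (1->20, 2->20), giving [20, 20].

[20, 20]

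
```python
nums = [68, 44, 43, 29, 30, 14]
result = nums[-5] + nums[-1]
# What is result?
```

nums has length 6. Negative index -5 maps to positive index 6 + (-5) = 1. nums[1] = 44.
nums has length 6. Negative index -1 maps to positive index 6 + (-1) = 5. nums[5] = 14.
Sum: 44 + 14 = 58.

58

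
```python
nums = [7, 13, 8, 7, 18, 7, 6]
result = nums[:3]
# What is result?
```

nums has length 7. The slice nums[:3] selects indices [0, 1, 2] (0->7, 1->13, 2->8), giving [7, 13, 8].

[7, 13, 8]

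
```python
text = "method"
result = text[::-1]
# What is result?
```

text has length 6. The slice text[::-1] selects indices [5, 4, 3, 2, 1, 0] (5->'d', 4->'o', 3->'h', 2->'t', 1->'e', 0->'m'), giving 'dohtem'.

'dohtem'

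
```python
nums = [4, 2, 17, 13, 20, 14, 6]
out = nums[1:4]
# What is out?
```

nums has length 7. The slice nums[1:4] selects indices [1, 2, 3] (1->2, 2->17, 3->13), giving [2, 17, 13].

[2, 17, 13]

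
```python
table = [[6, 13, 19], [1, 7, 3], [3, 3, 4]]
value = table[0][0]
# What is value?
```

table[0] = [6, 13, 19]. Taking column 0 of that row yields 6.

6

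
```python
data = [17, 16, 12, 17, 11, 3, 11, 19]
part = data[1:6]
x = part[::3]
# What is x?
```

data has length 8. The slice data[1:6] selects indices [1, 2, 3, 4, 5] (1->16, 2->12, 3->17, 4->11, 5->3), giving [16, 12, 17, 11, 3]. So part = [16, 12, 17, 11, 3]. part has length 5. The slice part[::3] selects indices [0, 3] (0->16, 3->11), giving [16, 11].

[16, 11]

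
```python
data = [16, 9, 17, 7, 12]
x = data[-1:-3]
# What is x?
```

data has length 5. The slice data[-1:-3] resolves to an empty index range, so the result is [].

[]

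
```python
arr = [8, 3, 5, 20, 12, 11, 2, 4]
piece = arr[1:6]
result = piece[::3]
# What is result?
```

arr has length 8. The slice arr[1:6] selects indices [1, 2, 3, 4, 5] (1->3, 2->5, 3->20, 4->12, 5->11), giving [3, 5, 20, 12, 11]. So piece = [3, 5, 20, 12, 11]. piece has length 5. The slice piece[::3] selects indices [0, 3] (0->3, 3->12), giving [3, 12].

[3, 12]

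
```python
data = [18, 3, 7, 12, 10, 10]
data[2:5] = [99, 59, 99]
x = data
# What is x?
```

data starts as [18, 3, 7, 12, 10, 10] (length 6). The slice data[2:5] covers indices [2, 3, 4] with values [7, 12, 10]. Replacing that slice with [99, 59, 99] (same length) produces [18, 3, 99, 59, 99, 10].

[18, 3, 99, 59, 99, 10]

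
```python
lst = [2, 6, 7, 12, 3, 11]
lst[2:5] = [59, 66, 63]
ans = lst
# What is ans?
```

lst starts as [2, 6, 7, 12, 3, 11] (length 6). The slice lst[2:5] covers indices [2, 3, 4] with values [7, 12, 3]. Replacing that slice with [59, 66, 63] (same length) produces [2, 6, 59, 66, 63, 11].

[2, 6, 59, 66, 63, 11]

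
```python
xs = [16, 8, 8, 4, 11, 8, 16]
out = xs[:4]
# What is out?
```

xs has length 7. The slice xs[:4] selects indices [0, 1, 2, 3] (0->16, 1->8, 2->8, 3->4), giving [16, 8, 8, 4].

[16, 8, 8, 4]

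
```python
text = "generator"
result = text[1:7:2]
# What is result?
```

text has length 9. The slice text[1:7:2] selects indices [1, 3, 5] (1->'e', 3->'e', 5->'a'), giving 'eea'.

'eea'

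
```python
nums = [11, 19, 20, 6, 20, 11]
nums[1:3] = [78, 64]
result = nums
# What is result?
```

nums starts as [11, 19, 20, 6, 20, 11] (length 6). The slice nums[1:3] covers indices [1, 2] with values [19, 20]. Replacing that slice with [78, 64] (same length) produces [11, 78, 64, 6, 20, 11].

[11, 78, 64, 6, 20, 11]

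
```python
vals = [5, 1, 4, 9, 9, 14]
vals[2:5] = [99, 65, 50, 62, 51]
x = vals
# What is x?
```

vals starts as [5, 1, 4, 9, 9, 14] (length 6). The slice vals[2:5] covers indices [2, 3, 4] with values [4, 9, 9]. Replacing that slice with [99, 65, 50, 62, 51] (different length) produces [5, 1, 99, 65, 50, 62, 51, 14].

[5, 1, 99, 65, 50, 62, 51, 14]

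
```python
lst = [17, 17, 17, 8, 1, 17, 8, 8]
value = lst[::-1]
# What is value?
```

lst has length 8. The slice lst[::-1] selects indices [7, 6, 5, 4, 3, 2, 1, 0] (7->8, 6->8, 5->17, 4->1, 3->8, 2->17, 1->17, 0->17), giving [8, 8, 17, 1, 8, 17, 17, 17].

[8, 8, 17, 1, 8, 17, 17, 17]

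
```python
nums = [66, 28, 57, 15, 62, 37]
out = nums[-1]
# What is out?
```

nums has length 6. Negative index -1 maps to positive index 6 + (-1) = 5. nums[5] = 37.

37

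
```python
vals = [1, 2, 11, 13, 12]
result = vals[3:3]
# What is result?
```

vals has length 5. The slice vals[3:3] resolves to an empty index range, so the result is [].

[]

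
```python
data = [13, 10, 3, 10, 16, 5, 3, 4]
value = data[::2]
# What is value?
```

data has length 8. The slice data[::2] selects indices [0, 2, 4, 6] (0->13, 2->3, 4->16, 6->3), giving [13, 3, 16, 3].

[13, 3, 16, 3]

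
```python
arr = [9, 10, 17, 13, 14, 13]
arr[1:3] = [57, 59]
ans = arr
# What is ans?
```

arr starts as [9, 10, 17, 13, 14, 13] (length 6). The slice arr[1:3] covers indices [1, 2] with values [10, 17]. Replacing that slice with [57, 59] (same length) produces [9, 57, 59, 13, 14, 13].

[9, 57, 59, 13, 14, 13]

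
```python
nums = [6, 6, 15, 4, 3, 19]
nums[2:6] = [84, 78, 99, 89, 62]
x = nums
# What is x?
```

nums starts as [6, 6, 15, 4, 3, 19] (length 6). The slice nums[2:6] covers indices [2, 3, 4, 5] with values [15, 4, 3, 19]. Replacing that slice with [84, 78, 99, 89, 62] (different length) produces [6, 6, 84, 78, 99, 89, 62].

[6, 6, 84, 78, 99, 89, 62]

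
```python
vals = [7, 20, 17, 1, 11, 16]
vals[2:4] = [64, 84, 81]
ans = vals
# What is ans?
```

vals starts as [7, 20, 17, 1, 11, 16] (length 6). The slice vals[2:4] covers indices [2, 3] with values [17, 1]. Replacing that slice with [64, 84, 81] (different length) produces [7, 20, 64, 84, 81, 11, 16].

[7, 20, 64, 84, 81, 11, 16]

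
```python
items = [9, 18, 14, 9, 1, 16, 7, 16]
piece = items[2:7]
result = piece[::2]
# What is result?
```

items has length 8. The slice items[2:7] selects indices [2, 3, 4, 5, 6] (2->14, 3->9, 4->1, 5->16, 6->7), giving [14, 9, 1, 16, 7]. So piece = [14, 9, 1, 16, 7]. piece has length 5. The slice piece[::2] selects indices [0, 2, 4] (0->14, 2->1, 4->7), giving [14, 1, 7].

[14, 1, 7]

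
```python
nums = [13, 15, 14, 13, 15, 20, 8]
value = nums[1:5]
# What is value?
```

nums has length 7. The slice nums[1:5] selects indices [1, 2, 3, 4] (1->15, 2->14, 3->13, 4->15), giving [15, 14, 13, 15].

[15, 14, 13, 15]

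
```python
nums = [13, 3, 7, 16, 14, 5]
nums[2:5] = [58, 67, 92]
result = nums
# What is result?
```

nums starts as [13, 3, 7, 16, 14, 5] (length 6). The slice nums[2:5] covers indices [2, 3, 4] with values [7, 16, 14]. Replacing that slice with [58, 67, 92] (same length) produces [13, 3, 58, 67, 92, 5].

[13, 3, 58, 67, 92, 5]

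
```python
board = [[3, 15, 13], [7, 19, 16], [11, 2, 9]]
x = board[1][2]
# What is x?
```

board[1] = [7, 19, 16]. Taking column 2 of that row yields 16.

16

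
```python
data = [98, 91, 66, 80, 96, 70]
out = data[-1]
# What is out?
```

data has length 6. Negative index -1 maps to positive index 6 + (-1) = 5. data[5] = 70.

70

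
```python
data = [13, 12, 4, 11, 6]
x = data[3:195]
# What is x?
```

data has length 5. The slice data[3:195] selects indices [3, 4] (3->11, 4->6), giving [11, 6].

[11, 6]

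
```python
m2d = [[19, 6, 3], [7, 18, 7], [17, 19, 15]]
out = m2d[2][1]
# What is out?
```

m2d[2] = [17, 19, 15]. Taking column 1 of that row yields 19.

19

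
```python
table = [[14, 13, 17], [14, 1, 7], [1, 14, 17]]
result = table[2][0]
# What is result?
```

table[2] = [1, 14, 17]. Taking column 0 of that row yields 1.

1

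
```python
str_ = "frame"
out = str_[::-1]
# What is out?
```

str_ has length 5. The slice str_[::-1] selects indices [4, 3, 2, 1, 0] (4->'e', 3->'m', 2->'a', 1->'r', 0->'f'), giving 'emarf'.

'emarf'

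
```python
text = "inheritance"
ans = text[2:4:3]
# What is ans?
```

text has length 11. The slice text[2:4:3] selects indices [2] (2->'h'), giving 'h'.

'h'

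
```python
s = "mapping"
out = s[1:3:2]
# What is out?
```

s has length 7. The slice s[1:3:2] selects indices [1] (1->'a'), giving 'a'.

'a'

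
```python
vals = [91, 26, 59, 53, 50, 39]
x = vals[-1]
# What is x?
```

vals has length 6. Negative index -1 maps to positive index 6 + (-1) = 5. vals[5] = 39.

39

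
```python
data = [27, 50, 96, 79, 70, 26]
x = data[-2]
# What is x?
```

data has length 6. Negative index -2 maps to positive index 6 + (-2) = 4. data[4] = 70.

70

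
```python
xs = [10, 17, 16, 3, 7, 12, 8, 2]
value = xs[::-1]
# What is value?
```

xs has length 8. The slice xs[::-1] selects indices [7, 6, 5, 4, 3, 2, 1, 0] (7->2, 6->8, 5->12, 4->7, 3->3, 2->16, 1->17, 0->10), giving [2, 8, 12, 7, 3, 16, 17, 10].

[2, 8, 12, 7, 3, 16, 17, 10]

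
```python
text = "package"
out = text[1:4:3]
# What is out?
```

text has length 7. The slice text[1:4:3] selects indices [1] (1->'a'), giving 'a'.

'a'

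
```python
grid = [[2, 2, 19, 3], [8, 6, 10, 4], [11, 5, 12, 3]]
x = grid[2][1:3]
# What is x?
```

grid[2] = [11, 5, 12, 3]. grid[2] has length 4. The slice grid[2][1:3] selects indices [1, 2] (1->5, 2->12), giving [5, 12].

[5, 12]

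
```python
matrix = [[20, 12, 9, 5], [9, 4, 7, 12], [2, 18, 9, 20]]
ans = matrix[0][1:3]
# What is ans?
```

matrix[0] = [20, 12, 9, 5]. matrix[0] has length 4. The slice matrix[0][1:3] selects indices [1, 2] (1->12, 2->9), giving [12, 9].

[12, 9]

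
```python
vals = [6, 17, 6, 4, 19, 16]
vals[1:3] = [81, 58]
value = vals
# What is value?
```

vals starts as [6, 17, 6, 4, 19, 16] (length 6). The slice vals[1:3] covers indices [1, 2] with values [17, 6]. Replacing that slice with [81, 58] (same length) produces [6, 81, 58, 4, 19, 16].

[6, 81, 58, 4, 19, 16]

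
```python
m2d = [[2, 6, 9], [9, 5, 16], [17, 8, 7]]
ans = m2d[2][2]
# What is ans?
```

m2d[2] = [17, 8, 7]. Taking column 2 of that row yields 7.

7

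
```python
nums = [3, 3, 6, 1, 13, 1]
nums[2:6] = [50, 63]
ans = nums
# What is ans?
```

nums starts as [3, 3, 6, 1, 13, 1] (length 6). The slice nums[2:6] covers indices [2, 3, 4, 5] with values [6, 1, 13, 1]. Replacing that slice with [50, 63] (different length) produces [3, 3, 50, 63].

[3, 3, 50, 63]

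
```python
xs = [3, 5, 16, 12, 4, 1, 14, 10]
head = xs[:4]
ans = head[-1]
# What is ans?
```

xs has length 8. The slice xs[:4] selects indices [0, 1, 2, 3] (0->3, 1->5, 2->16, 3->12), giving [3, 5, 16, 12]. So head = [3, 5, 16, 12]. Then head[-1] = 12.

12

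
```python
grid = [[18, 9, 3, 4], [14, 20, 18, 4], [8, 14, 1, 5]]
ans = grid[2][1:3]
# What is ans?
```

grid[2] = [8, 14, 1, 5]. grid[2] has length 4. The slice grid[2][1:3] selects indices [1, 2] (1->14, 2->1), giving [14, 1].

[14, 1]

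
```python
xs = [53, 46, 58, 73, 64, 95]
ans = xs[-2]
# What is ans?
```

xs has length 6. Negative index -2 maps to positive index 6 + (-2) = 4. xs[4] = 64.

64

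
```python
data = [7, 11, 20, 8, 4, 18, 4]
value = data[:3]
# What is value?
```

data has length 7. The slice data[:3] selects indices [0, 1, 2] (0->7, 1->11, 2->20), giving [7, 11, 20].

[7, 11, 20]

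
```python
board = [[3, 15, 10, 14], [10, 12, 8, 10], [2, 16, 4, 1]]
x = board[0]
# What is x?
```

board has 3 rows. Row 0 is [3, 15, 10, 14].

[3, 15, 10, 14]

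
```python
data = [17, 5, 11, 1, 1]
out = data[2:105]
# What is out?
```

data has length 5. The slice data[2:105] selects indices [2, 3, 4] (2->11, 3->1, 4->1), giving [11, 1, 1].

[11, 1, 1]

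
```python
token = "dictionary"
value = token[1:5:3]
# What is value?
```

token has length 10. The slice token[1:5:3] selects indices [1, 4] (1->'i', 4->'i'), giving 'ii'.

'ii'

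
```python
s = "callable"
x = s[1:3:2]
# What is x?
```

s has length 8. The slice s[1:3:2] selects indices [1] (1->'a'), giving 'a'.

'a'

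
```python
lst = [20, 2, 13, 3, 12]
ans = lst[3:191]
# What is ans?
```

lst has length 5. The slice lst[3:191] selects indices [3, 4] (3->3, 4->12), giving [3, 12].

[3, 12]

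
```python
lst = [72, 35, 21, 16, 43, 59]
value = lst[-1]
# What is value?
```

lst has length 6. Negative index -1 maps to positive index 6 + (-1) = 5. lst[5] = 59.

59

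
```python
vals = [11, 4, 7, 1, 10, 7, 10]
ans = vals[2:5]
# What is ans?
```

vals has length 7. The slice vals[2:5] selects indices [2, 3, 4] (2->7, 3->1, 4->10), giving [7, 1, 10].

[7, 1, 10]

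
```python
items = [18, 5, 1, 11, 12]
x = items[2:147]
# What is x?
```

items has length 5. The slice items[2:147] selects indices [2, 3, 4] (2->1, 3->11, 4->12), giving [1, 11, 12].

[1, 11, 12]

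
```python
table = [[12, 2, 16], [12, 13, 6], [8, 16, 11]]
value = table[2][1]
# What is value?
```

table[2] = [8, 16, 11]. Taking column 1 of that row yields 16.

16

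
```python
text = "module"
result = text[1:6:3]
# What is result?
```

text has length 6. The slice text[1:6:3] selects indices [1, 4] (1->'o', 4->'l'), giving 'ol'.

'ol'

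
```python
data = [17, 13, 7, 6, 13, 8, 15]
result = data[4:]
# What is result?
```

data has length 7. The slice data[4:] selects indices [4, 5, 6] (4->13, 5->8, 6->15), giving [13, 8, 15].

[13, 8, 15]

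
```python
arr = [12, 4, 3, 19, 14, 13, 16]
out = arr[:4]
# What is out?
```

arr has length 7. The slice arr[:4] selects indices [0, 1, 2, 3] (0->12, 1->4, 2->3, 3->19), giving [12, 4, 3, 19].

[12, 4, 3, 19]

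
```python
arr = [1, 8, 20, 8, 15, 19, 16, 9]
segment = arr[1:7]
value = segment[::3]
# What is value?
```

arr has length 8. The slice arr[1:7] selects indices [1, 2, 3, 4, 5, 6] (1->8, 2->20, 3->8, 4->15, 5->19, 6->16), giving [8, 20, 8, 15, 19, 16]. So segment = [8, 20, 8, 15, 19, 16]. segment has length 6. The slice segment[::3] selects indices [0, 3] (0->8, 3->15), giving [8, 15].

[8, 15]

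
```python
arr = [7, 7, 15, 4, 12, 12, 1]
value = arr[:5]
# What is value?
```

arr has length 7. The slice arr[:5] selects indices [0, 1, 2, 3, 4] (0->7, 1->7, 2->15, 3->4, 4->12), giving [7, 7, 15, 4, 12].

[7, 7, 15, 4, 12]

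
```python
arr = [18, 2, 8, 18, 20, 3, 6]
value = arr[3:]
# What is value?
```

arr has length 7. The slice arr[3:] selects indices [3, 4, 5, 6] (3->18, 4->20, 5->3, 6->6), giving [18, 20, 3, 6].

[18, 20, 3, 6]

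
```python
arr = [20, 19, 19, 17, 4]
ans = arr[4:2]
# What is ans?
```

arr has length 5. The slice arr[4:2] resolves to an empty index range, so the result is [].

[]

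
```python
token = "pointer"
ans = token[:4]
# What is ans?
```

token has length 7. The slice token[:4] selects indices [0, 1, 2, 3] (0->'p', 1->'o', 2->'i', 3->'n'), giving 'poin'.

'poin'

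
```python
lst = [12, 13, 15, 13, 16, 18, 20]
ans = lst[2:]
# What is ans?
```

lst has length 7. The slice lst[2:] selects indices [2, 3, 4, 5, 6] (2->15, 3->13, 4->16, 5->18, 6->20), giving [15, 13, 16, 18, 20].

[15, 13, 16, 18, 20]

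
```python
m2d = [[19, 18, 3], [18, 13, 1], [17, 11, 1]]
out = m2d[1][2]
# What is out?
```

m2d[1] = [18, 13, 1]. Taking column 2 of that row yields 1.

1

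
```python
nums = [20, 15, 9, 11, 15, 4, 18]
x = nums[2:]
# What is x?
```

nums has length 7. The slice nums[2:] selects indices [2, 3, 4, 5, 6] (2->9, 3->11, 4->15, 5->4, 6->18), giving [9, 11, 15, 4, 18].

[9, 11, 15, 4, 18]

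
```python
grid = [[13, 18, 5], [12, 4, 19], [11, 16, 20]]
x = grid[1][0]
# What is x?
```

grid[1] = [12, 4, 19]. Taking column 0 of that row yields 12.

12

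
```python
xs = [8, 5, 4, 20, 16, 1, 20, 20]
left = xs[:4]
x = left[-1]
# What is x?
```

xs has length 8. The slice xs[:4] selects indices [0, 1, 2, 3] (0->8, 1->5, 2->4, 3->20), giving [8, 5, 4, 20]. So left = [8, 5, 4, 20]. Then left[-1] = 20.

20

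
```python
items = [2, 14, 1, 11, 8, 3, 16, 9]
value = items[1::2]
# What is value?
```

items has length 8. The slice items[1::2] selects indices [1, 3, 5, 7] (1->14, 3->11, 5->3, 7->9), giving [14, 11, 3, 9].

[14, 11, 3, 9]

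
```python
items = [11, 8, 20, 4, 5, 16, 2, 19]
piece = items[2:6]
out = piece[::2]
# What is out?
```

items has length 8. The slice items[2:6] selects indices [2, 3, 4, 5] (2->20, 3->4, 4->5, 5->16), giving [20, 4, 5, 16]. So piece = [20, 4, 5, 16]. piece has length 4. The slice piece[::2] selects indices [0, 2] (0->20, 2->5), giving [20, 5].

[20, 5]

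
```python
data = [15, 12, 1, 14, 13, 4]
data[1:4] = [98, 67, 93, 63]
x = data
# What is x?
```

data starts as [15, 12, 1, 14, 13, 4] (length 6). The slice data[1:4] covers indices [1, 2, 3] with values [12, 1, 14]. Replacing that slice with [98, 67, 93, 63] (different length) produces [15, 98, 67, 93, 63, 13, 4].

[15, 98, 67, 93, 63, 13, 4]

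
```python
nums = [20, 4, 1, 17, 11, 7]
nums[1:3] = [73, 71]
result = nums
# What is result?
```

nums starts as [20, 4, 1, 17, 11, 7] (length 6). The slice nums[1:3] covers indices [1, 2] with values [4, 1]. Replacing that slice with [73, 71] (same length) produces [20, 73, 71, 17, 11, 7].

[20, 73, 71, 17, 11, 7]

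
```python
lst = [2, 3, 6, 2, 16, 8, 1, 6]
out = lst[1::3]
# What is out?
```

lst has length 8. The slice lst[1::3] selects indices [1, 4, 7] (1->3, 4->16, 7->6), giving [3, 16, 6].

[3, 16, 6]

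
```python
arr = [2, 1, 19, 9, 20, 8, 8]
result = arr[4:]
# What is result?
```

arr has length 7. The slice arr[4:] selects indices [4, 5, 6] (4->20, 5->8, 6->8), giving [20, 8, 8].

[20, 8, 8]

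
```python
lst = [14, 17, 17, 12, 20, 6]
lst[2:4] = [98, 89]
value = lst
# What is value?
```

lst starts as [14, 17, 17, 12, 20, 6] (length 6). The slice lst[2:4] covers indices [2, 3] with values [17, 12]. Replacing that slice with [98, 89] (same length) produces [14, 17, 98, 89, 20, 6].

[14, 17, 98, 89, 20, 6]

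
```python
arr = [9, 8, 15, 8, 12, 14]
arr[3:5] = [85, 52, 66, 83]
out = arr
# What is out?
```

arr starts as [9, 8, 15, 8, 12, 14] (length 6). The slice arr[3:5] covers indices [3, 4] with values [8, 12]. Replacing that slice with [85, 52, 66, 83] (different length) produces [9, 8, 15, 85, 52, 66, 83, 14].

[9, 8, 15, 85, 52, 66, 83, 14]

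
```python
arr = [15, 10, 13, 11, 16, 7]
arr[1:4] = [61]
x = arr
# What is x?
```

arr starts as [15, 10, 13, 11, 16, 7] (length 6). The slice arr[1:4] covers indices [1, 2, 3] with values [10, 13, 11]. Replacing that slice with [61] (different length) produces [15, 61, 16, 7].

[15, 61, 16, 7]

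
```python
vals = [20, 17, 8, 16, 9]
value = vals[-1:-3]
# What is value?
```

vals has length 5. The slice vals[-1:-3] resolves to an empty index range, so the result is [].

[]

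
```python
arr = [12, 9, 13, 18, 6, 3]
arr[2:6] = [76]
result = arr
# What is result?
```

arr starts as [12, 9, 13, 18, 6, 3] (length 6). The slice arr[2:6] covers indices [2, 3, 4, 5] with values [13, 18, 6, 3]. Replacing that slice with [76] (different length) produces [12, 9, 76].

[12, 9, 76]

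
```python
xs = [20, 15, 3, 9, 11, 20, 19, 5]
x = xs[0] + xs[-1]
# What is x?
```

xs has length 8. xs[0] = 20.
xs has length 8. Negative index -1 maps to positive index 8 + (-1) = 7. xs[7] = 5.
Sum: 20 + 5 = 25.

25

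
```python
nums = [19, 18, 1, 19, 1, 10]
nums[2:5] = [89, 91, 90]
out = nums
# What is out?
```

nums starts as [19, 18, 1, 19, 1, 10] (length 6). The slice nums[2:5] covers indices [2, 3, 4] with values [1, 19, 1]. Replacing that slice with [89, 91, 90] (same length) produces [19, 18, 89, 91, 90, 10].

[19, 18, 89, 91, 90, 10]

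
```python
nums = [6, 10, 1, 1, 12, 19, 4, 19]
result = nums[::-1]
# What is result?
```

nums has length 8. The slice nums[::-1] selects indices [7, 6, 5, 4, 3, 2, 1, 0] (7->19, 6->4, 5->19, 4->12, 3->1, 2->1, 1->10, 0->6), giving [19, 4, 19, 12, 1, 1, 10, 6].

[19, 4, 19, 12, 1, 1, 10, 6]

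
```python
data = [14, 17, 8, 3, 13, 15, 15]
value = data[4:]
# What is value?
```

data has length 7. The slice data[4:] selects indices [4, 5, 6] (4->13, 5->15, 6->15), giving [13, 15, 15].

[13, 15, 15]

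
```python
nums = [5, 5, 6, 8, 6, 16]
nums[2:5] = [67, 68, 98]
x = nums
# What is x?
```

nums starts as [5, 5, 6, 8, 6, 16] (length 6). The slice nums[2:5] covers indices [2, 3, 4] with values [6, 8, 6]. Replacing that slice with [67, 68, 98] (same length) produces [5, 5, 67, 68, 98, 16].

[5, 5, 67, 68, 98, 16]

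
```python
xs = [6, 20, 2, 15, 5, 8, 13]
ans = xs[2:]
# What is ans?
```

xs has length 7. The slice xs[2:] selects indices [2, 3, 4, 5, 6] (2->2, 3->15, 4->5, 5->8, 6->13), giving [2, 15, 5, 8, 13].

[2, 15, 5, 8, 13]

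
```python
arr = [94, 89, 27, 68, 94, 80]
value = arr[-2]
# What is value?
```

arr has length 6. Negative index -2 maps to positive index 6 + (-2) = 4. arr[4] = 94.

94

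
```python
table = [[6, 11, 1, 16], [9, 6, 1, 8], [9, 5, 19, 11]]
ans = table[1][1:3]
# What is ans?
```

table[1] = [9, 6, 1, 8]. table[1] has length 4. The slice table[1][1:3] selects indices [1, 2] (1->6, 2->1), giving [6, 1].

[6, 1]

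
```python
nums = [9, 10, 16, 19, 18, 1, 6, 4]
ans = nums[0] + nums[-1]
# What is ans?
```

nums has length 8. nums[0] = 9.
nums has length 8. Negative index -1 maps to positive index 8 + (-1) = 7. nums[7] = 4.
Sum: 9 + 4 = 13.

13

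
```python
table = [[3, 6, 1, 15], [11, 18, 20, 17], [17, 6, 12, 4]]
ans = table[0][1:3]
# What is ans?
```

table[0] = [3, 6, 1, 15]. table[0] has length 4. The slice table[0][1:3] selects indices [1, 2] (1->6, 2->1), giving [6, 1].

[6, 1]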